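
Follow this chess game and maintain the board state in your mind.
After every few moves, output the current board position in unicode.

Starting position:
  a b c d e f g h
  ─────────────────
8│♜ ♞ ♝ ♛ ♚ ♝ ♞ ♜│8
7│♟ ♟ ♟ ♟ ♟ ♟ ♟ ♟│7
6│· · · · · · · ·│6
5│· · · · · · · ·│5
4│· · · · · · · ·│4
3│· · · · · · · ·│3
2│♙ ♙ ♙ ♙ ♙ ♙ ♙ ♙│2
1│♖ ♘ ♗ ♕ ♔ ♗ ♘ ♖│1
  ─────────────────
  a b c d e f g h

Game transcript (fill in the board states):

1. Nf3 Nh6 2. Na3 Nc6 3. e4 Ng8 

  a b c d e f g h
  ─────────────────
8│♜ · ♝ ♛ ♚ ♝ ♞ ♜│8
7│♟ ♟ ♟ ♟ ♟ ♟ ♟ ♟│7
6│· · ♞ · · · · ·│6
5│· · · · · · · ·│5
4│· · · · ♙ · · ·│4
3│♘ · · · · ♘ · ·│3
2│♙ ♙ ♙ ♙ · ♙ ♙ ♙│2
1│♖ · ♗ ♕ ♔ ♗ · ♖│1
  ─────────────────
  a b c d e f g h

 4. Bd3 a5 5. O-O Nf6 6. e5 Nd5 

  a b c d e f g h
  ─────────────────
8│♜ · ♝ ♛ ♚ ♝ · ♜│8
7│· ♟ ♟ ♟ ♟ ♟ ♟ ♟│7
6│· · ♞ · · · · ·│6
5│♟ · · ♞ ♙ · · ·│5
4│· · · · · · · ·│4
3│♘ · · ♗ · ♘ · ·│3
2│♙ ♙ ♙ ♙ · ♙ ♙ ♙│2
1│♖ · ♗ ♕ · ♖ ♔ ·│1
  ─────────────────
  a b c d e f g h

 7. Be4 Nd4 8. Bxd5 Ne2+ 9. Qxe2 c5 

  a b c d e f g h
  ─────────────────
8│♜ · ♝ ♛ ♚ ♝ · ♜│8
7│· ♟ · ♟ ♟ ♟ ♟ ♟│7
6│· · · · · · · ·│6
5│♟ · ♟ ♗ ♙ · · ·│5
4│· · · · · · · ·│4
3│♘ · · · · ♘ · ·│3
2│♙ ♙ ♙ ♙ ♕ ♙ ♙ ♙│2
1│♖ · ♗ · · ♖ ♔ ·│1
  ─────────────────
  a b c d e f g h

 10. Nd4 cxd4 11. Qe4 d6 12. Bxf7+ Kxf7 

  a b c d e f g h
  ─────────────────
8│♜ · ♝ ♛ · ♝ · ♜│8
7│· ♟ · · ♟ ♚ ♟ ♟│7
6│· · · ♟ · · · ·│6
5│♟ · · · ♙ · · ·│5
4│· · · ♟ ♕ · · ·│4
3│♘ · · · · · · ·│3
2│♙ ♙ ♙ ♙ · ♙ ♙ ♙│2
1│♖ · ♗ · · ♖ ♔ ·│1
  ─────────────────
  a b c d e f g h

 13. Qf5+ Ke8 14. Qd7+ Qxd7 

  a b c d e f g h
  ─────────────────
8│♜ · ♝ · ♚ ♝ · ♜│8
7│· ♟ · ♛ ♟ · ♟ ♟│7
6│· · · ♟ · · · ·│6
5│♟ · · · ♙ · · ·│5
4│· · · ♟ · · · ·│4
3│♘ · · · · · · ·│3
2│♙ ♙ ♙ ♙ · ♙ ♙ ♙│2
1│♖ · ♗ · · ♖ ♔ ·│1
  ─────────────────
  a b c d e f g h


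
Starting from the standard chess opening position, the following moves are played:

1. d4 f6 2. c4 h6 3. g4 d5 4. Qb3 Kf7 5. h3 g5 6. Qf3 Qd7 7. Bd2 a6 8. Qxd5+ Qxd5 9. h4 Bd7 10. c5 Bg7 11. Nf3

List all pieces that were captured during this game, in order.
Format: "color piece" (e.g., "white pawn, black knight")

Tracking captures:
  Qxd5+: captured black pawn
  Qxd5: captured white queen

black pawn, white queen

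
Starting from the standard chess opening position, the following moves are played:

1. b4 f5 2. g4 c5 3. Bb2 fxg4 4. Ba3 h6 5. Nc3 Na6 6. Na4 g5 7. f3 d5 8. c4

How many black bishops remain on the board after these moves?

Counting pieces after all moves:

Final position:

  a b c d e f g h
  ─────────────────
8│♜ · ♝ ♛ ♚ ♝ ♞ ♜│8
7│♟ ♟ · · ♟ · · ·│7
6│♞ · · · · · · ♟│6
5│· · ♟ ♟ · · ♟ ·│5
4│♘ ♙ ♙ · · · ♟ ·│4
3│♗ · · · · ♙ · ·│3
2│♙ · · ♙ ♙ · · ♙│2
1│♖ · · ♕ ♔ ♗ ♘ ♖│1
  ─────────────────
  a b c d e f g h


2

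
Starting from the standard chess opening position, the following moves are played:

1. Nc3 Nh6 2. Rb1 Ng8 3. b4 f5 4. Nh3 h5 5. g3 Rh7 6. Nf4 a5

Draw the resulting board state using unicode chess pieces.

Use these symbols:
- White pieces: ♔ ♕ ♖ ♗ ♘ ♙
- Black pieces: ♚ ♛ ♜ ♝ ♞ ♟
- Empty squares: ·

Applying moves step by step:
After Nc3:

♜ ♞ ♝ ♛ ♚ ♝ ♞ ♜
♟ ♟ ♟ ♟ ♟ ♟ ♟ ♟
· · · · · · · ·
· · · · · · · ·
· · · · · · · ·
· · ♘ · · · · ·
♙ ♙ ♙ ♙ ♙ ♙ ♙ ♙
♖ · ♗ ♕ ♔ ♗ ♘ ♖


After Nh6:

♜ ♞ ♝ ♛ ♚ ♝ · ♜
♟ ♟ ♟ ♟ ♟ ♟ ♟ ♟
· · · · · · · ♞
· · · · · · · ·
· · · · · · · ·
· · ♘ · · · · ·
♙ ♙ ♙ ♙ ♙ ♙ ♙ ♙
♖ · ♗ ♕ ♔ ♗ ♘ ♖


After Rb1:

♜ ♞ ♝ ♛ ♚ ♝ · ♜
♟ ♟ ♟ ♟ ♟ ♟ ♟ ♟
· · · · · · · ♞
· · · · · · · ·
· · · · · · · ·
· · ♘ · · · · ·
♙ ♙ ♙ ♙ ♙ ♙ ♙ ♙
· ♖ ♗ ♕ ♔ ♗ ♘ ♖


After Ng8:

♜ ♞ ♝ ♛ ♚ ♝ ♞ ♜
♟ ♟ ♟ ♟ ♟ ♟ ♟ ♟
· · · · · · · ·
· · · · · · · ·
· · · · · · · ·
· · ♘ · · · · ·
♙ ♙ ♙ ♙ ♙ ♙ ♙ ♙
· ♖ ♗ ♕ ♔ ♗ ♘ ♖


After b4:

♜ ♞ ♝ ♛ ♚ ♝ ♞ ♜
♟ ♟ ♟ ♟ ♟ ♟ ♟ ♟
· · · · · · · ·
· · · · · · · ·
· ♙ · · · · · ·
· · ♘ · · · · ·
♙ · ♙ ♙ ♙ ♙ ♙ ♙
· ♖ ♗ ♕ ♔ ♗ ♘ ♖


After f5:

♜ ♞ ♝ ♛ ♚ ♝ ♞ ♜
♟ ♟ ♟ ♟ ♟ · ♟ ♟
· · · · · · · ·
· · · · · ♟ · ·
· ♙ · · · · · ·
· · ♘ · · · · ·
♙ · ♙ ♙ ♙ ♙ ♙ ♙
· ♖ ♗ ♕ ♔ ♗ ♘ ♖


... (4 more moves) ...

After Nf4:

♜ ♞ ♝ ♛ ♚ ♝ ♞ ·
♟ ♟ ♟ ♟ ♟ · ♟ ♜
· · · · · · · ·
· · · · · ♟ · ♟
· ♙ · · · ♘ · ·
· · ♘ · · · ♙ ·
♙ · ♙ ♙ ♙ ♙ · ♙
· ♖ ♗ ♕ ♔ ♗ · ♖


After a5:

♜ ♞ ♝ ♛ ♚ ♝ ♞ ·
· ♟ ♟ ♟ ♟ · ♟ ♜
· · · · · · · ·
♟ · · · · ♟ · ♟
· ♙ · · · ♘ · ·
· · ♘ · · · ♙ ·
♙ · ♙ ♙ ♙ ♙ · ♙
· ♖ ♗ ♕ ♔ ♗ · ♖



  a b c d e f g h
  ─────────────────
8│♜ ♞ ♝ ♛ ♚ ♝ ♞ ·│8
7│· ♟ ♟ ♟ ♟ · ♟ ♜│7
6│· · · · · · · ·│6
5│♟ · · · · ♟ · ♟│5
4│· ♙ · · · ♘ · ·│4
3│· · ♘ · · · ♙ ·│3
2│♙ · ♙ ♙ ♙ ♙ · ♙│2
1│· ♖ ♗ ♕ ♔ ♗ · ♖│1
  ─────────────────
  a b c d e f g h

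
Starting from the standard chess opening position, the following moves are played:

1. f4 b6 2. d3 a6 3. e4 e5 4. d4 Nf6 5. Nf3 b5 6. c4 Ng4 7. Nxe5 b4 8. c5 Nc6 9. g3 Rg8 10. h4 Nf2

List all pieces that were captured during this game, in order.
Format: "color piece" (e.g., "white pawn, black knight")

Tracking captures:
  Nxe5: captured black pawn

black pawn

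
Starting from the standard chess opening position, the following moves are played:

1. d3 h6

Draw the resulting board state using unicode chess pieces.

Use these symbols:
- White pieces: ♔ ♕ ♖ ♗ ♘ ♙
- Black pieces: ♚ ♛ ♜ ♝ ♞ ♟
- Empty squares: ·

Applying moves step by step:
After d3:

♜ ♞ ♝ ♛ ♚ ♝ ♞ ♜
♟ ♟ ♟ ♟ ♟ ♟ ♟ ♟
· · · · · · · ·
· · · · · · · ·
· · · · · · · ·
· · · ♙ · · · ·
♙ ♙ ♙ · ♙ ♙ ♙ ♙
♖ ♘ ♗ ♕ ♔ ♗ ♘ ♖


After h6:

♜ ♞ ♝ ♛ ♚ ♝ ♞ ♜
♟ ♟ ♟ ♟ ♟ ♟ ♟ ·
· · · · · · · ♟
· · · · · · · ·
· · · · · · · ·
· · · ♙ · · · ·
♙ ♙ ♙ · ♙ ♙ ♙ ♙
♖ ♘ ♗ ♕ ♔ ♗ ♘ ♖



  a b c d e f g h
  ─────────────────
8│♜ ♞ ♝ ♛ ♚ ♝ ♞ ♜│8
7│♟ ♟ ♟ ♟ ♟ ♟ ♟ ·│7
6│· · · · · · · ♟│6
5│· · · · · · · ·│5
4│· · · · · · · ·│4
3│· · · ♙ · · · ·│3
2│♙ ♙ ♙ · ♙ ♙ ♙ ♙│2
1│♖ ♘ ♗ ♕ ♔ ♗ ♘ ♖│1
  ─────────────────
  a b c d e f g h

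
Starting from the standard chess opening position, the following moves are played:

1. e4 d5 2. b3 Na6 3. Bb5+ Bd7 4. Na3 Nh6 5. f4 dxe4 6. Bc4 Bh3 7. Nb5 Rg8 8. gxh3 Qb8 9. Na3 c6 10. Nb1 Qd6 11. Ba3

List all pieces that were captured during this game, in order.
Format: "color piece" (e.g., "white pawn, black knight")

Tracking captures:
  dxe4: captured white pawn
  gxh3: captured black bishop

white pawn, black bishop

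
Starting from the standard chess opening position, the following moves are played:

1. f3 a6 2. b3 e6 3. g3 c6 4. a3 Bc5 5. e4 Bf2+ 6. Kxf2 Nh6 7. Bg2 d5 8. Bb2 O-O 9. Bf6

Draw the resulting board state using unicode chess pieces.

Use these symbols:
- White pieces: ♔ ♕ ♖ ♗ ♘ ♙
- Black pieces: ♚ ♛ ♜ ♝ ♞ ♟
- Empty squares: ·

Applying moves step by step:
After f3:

♜ ♞ ♝ ♛ ♚ ♝ ♞ ♜
♟ ♟ ♟ ♟ ♟ ♟ ♟ ♟
· · · · · · · ·
· · · · · · · ·
· · · · · · · ·
· · · · · ♙ · ·
♙ ♙ ♙ ♙ ♙ · ♙ ♙
♖ ♘ ♗ ♕ ♔ ♗ ♘ ♖


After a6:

♜ ♞ ♝ ♛ ♚ ♝ ♞ ♜
· ♟ ♟ ♟ ♟ ♟ ♟ ♟
♟ · · · · · · ·
· · · · · · · ·
· · · · · · · ·
· · · · · ♙ · ·
♙ ♙ ♙ ♙ ♙ · ♙ ♙
♖ ♘ ♗ ♕ ♔ ♗ ♘ ♖


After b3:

♜ ♞ ♝ ♛ ♚ ♝ ♞ ♜
· ♟ ♟ ♟ ♟ ♟ ♟ ♟
♟ · · · · · · ·
· · · · · · · ·
· · · · · · · ·
· ♙ · · · ♙ · ·
♙ · ♙ ♙ ♙ · ♙ ♙
♖ ♘ ♗ ♕ ♔ ♗ ♘ ♖


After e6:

♜ ♞ ♝ ♛ ♚ ♝ ♞ ♜
· ♟ ♟ ♟ · ♟ ♟ ♟
♟ · · · ♟ · · ·
· · · · · · · ·
· · · · · · · ·
· ♙ · · · ♙ · ·
♙ · ♙ ♙ ♙ · ♙ ♙
♖ ♘ ♗ ♕ ♔ ♗ ♘ ♖


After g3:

♜ ♞ ♝ ♛ ♚ ♝ ♞ ♜
· ♟ ♟ ♟ · ♟ ♟ ♟
♟ · · · ♟ · · ·
· · · · · · · ·
· · · · · · · ·
· ♙ · · · ♙ ♙ ·
♙ · ♙ ♙ ♙ · · ♙
♖ ♘ ♗ ♕ ♔ ♗ ♘ ♖


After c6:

♜ ♞ ♝ ♛ ♚ ♝ ♞ ♜
· ♟ · ♟ · ♟ ♟ ♟
♟ · ♟ · ♟ · · ·
· · · · · · · ·
· · · · · · · ·
· ♙ · · · ♙ ♙ ·
♙ · ♙ ♙ ♙ · · ♙
♖ ♘ ♗ ♕ ♔ ♗ ♘ ♖


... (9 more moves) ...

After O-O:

♜ ♞ ♝ ♛ · ♜ ♚ ·
· ♟ · · · ♟ ♟ ♟
♟ · ♟ · ♟ · · ♞
· · · ♟ · · · ·
· · · · ♙ · · ·
♙ ♙ · · · ♙ ♙ ·
· ♗ ♙ ♙ · ♔ ♗ ♙
♖ ♘ · ♕ · · ♘ ♖


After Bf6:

♜ ♞ ♝ ♛ · ♜ ♚ ·
· ♟ · · · ♟ ♟ ♟
♟ · ♟ · ♟ ♗ · ♞
· · · ♟ · · · ·
· · · · ♙ · · ·
♙ ♙ · · · ♙ ♙ ·
· · ♙ ♙ · ♔ ♗ ♙
♖ ♘ · ♕ · · ♘ ♖



  a b c d e f g h
  ─────────────────
8│♜ ♞ ♝ ♛ · ♜ ♚ ·│8
7│· ♟ · · · ♟ ♟ ♟│7
6│♟ · ♟ · ♟ ♗ · ♞│6
5│· · · ♟ · · · ·│5
4│· · · · ♙ · · ·│4
3│♙ ♙ · · · ♙ ♙ ·│3
2│· · ♙ ♙ · ♔ ♗ ♙│2
1│♖ ♘ · ♕ · · ♘ ♖│1
  ─────────────────
  a b c d e f g h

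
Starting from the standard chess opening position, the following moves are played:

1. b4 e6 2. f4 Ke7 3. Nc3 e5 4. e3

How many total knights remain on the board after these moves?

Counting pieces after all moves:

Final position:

  a b c d e f g h
  ─────────────────
8│♜ ♞ ♝ ♛ · ♝ ♞ ♜│8
7│♟ ♟ ♟ ♟ ♚ ♟ ♟ ♟│7
6│· · · · · · · ·│6
5│· · · · ♟ · · ·│5
4│· ♙ · · · ♙ · ·│4
3│· · ♘ · ♙ · · ·│3
2│♙ · ♙ ♙ · · ♙ ♙│2
1│♖ · ♗ ♕ ♔ ♗ ♘ ♖│1
  ─────────────────
  a b c d e f g h


4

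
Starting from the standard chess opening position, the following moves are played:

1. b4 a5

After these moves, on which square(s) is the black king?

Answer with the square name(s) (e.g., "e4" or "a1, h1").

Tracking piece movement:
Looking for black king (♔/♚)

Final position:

  a b c d e f g h
  ─────────────────
8│♜ ♞ ♝ ♛ ♚ ♝ ♞ ♜│8
7│· ♟ ♟ ♟ ♟ ♟ ♟ ♟│7
6│· · · · · · · ·│6
5│♟ · · · · · · ·│5
4│· ♙ · · · · · ·│4
3│· · · · · · · ·│3
2│♙ · ♙ ♙ ♙ ♙ ♙ ♙│2
1│♖ ♘ ♗ ♕ ♔ ♗ ♘ ♖│1
  ─────────────────
  a b c d e f g h


e8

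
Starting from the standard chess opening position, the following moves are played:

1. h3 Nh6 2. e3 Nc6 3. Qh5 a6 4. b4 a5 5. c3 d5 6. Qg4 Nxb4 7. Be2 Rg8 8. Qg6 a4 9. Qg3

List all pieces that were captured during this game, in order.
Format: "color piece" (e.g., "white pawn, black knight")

Tracking captures:
  Nxb4: captured white pawn

white pawn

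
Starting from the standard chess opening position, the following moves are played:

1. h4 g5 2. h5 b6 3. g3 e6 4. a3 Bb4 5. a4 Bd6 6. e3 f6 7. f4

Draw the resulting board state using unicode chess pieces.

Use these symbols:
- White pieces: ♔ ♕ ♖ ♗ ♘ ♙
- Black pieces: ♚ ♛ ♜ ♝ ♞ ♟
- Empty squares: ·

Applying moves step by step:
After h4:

♜ ♞ ♝ ♛ ♚ ♝ ♞ ♜
♟ ♟ ♟ ♟ ♟ ♟ ♟ ♟
· · · · · · · ·
· · · · · · · ·
· · · · · · · ♙
· · · · · · · ·
♙ ♙ ♙ ♙ ♙ ♙ ♙ ·
♖ ♘ ♗ ♕ ♔ ♗ ♘ ♖


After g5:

♜ ♞ ♝ ♛ ♚ ♝ ♞ ♜
♟ ♟ ♟ ♟ ♟ ♟ · ♟
· · · · · · · ·
· · · · · · ♟ ·
· · · · · · · ♙
· · · · · · · ·
♙ ♙ ♙ ♙ ♙ ♙ ♙ ·
♖ ♘ ♗ ♕ ♔ ♗ ♘ ♖


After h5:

♜ ♞ ♝ ♛ ♚ ♝ ♞ ♜
♟ ♟ ♟ ♟ ♟ ♟ · ♟
· · · · · · · ·
· · · · · · ♟ ♙
· · · · · · · ·
· · · · · · · ·
♙ ♙ ♙ ♙ ♙ ♙ ♙ ·
♖ ♘ ♗ ♕ ♔ ♗ ♘ ♖


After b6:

♜ ♞ ♝ ♛ ♚ ♝ ♞ ♜
♟ · ♟ ♟ ♟ ♟ · ♟
· ♟ · · · · · ·
· · · · · · ♟ ♙
· · · · · · · ·
· · · · · · · ·
♙ ♙ ♙ ♙ ♙ ♙ ♙ ·
♖ ♘ ♗ ♕ ♔ ♗ ♘ ♖


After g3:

♜ ♞ ♝ ♛ ♚ ♝ ♞ ♜
♟ · ♟ ♟ ♟ ♟ · ♟
· ♟ · · · · · ·
· · · · · · ♟ ♙
· · · · · · · ·
· · · · · · ♙ ·
♙ ♙ ♙ ♙ ♙ ♙ · ·
♖ ♘ ♗ ♕ ♔ ♗ ♘ ♖


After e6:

♜ ♞ ♝ ♛ ♚ ♝ ♞ ♜
♟ · ♟ ♟ · ♟ · ♟
· ♟ · · ♟ · · ·
· · · · · · ♟ ♙
· · · · · · · ·
· · · · · · ♙ ·
♙ ♙ ♙ ♙ ♙ ♙ · ·
♖ ♘ ♗ ♕ ♔ ♗ ♘ ♖


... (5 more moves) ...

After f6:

♜ ♞ ♝ ♛ ♚ · ♞ ♜
♟ · ♟ ♟ · · · ♟
· ♟ · ♝ ♟ ♟ · ·
· · · · · · ♟ ♙
♙ · · · · · · ·
· · · · ♙ · ♙ ·
· ♙ ♙ ♙ · ♙ · ·
♖ ♘ ♗ ♕ ♔ ♗ ♘ ♖


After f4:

♜ ♞ ♝ ♛ ♚ · ♞ ♜
♟ · ♟ ♟ · · · ♟
· ♟ · ♝ ♟ ♟ · ·
· · · · · · ♟ ♙
♙ · · · · ♙ · ·
· · · · ♙ · ♙ ·
· ♙ ♙ ♙ · · · ·
♖ ♘ ♗ ♕ ♔ ♗ ♘ ♖



  a b c d e f g h
  ─────────────────
8│♜ ♞ ♝ ♛ ♚ · ♞ ♜│8
7│♟ · ♟ ♟ · · · ♟│7
6│· ♟ · ♝ ♟ ♟ · ·│6
5│· · · · · · ♟ ♙│5
4│♙ · · · · ♙ · ·│4
3│· · · · ♙ · ♙ ·│3
2│· ♙ ♙ ♙ · · · ·│2
1│♖ ♘ ♗ ♕ ♔ ♗ ♘ ♖│1
  ─────────────────
  a b c d e f g h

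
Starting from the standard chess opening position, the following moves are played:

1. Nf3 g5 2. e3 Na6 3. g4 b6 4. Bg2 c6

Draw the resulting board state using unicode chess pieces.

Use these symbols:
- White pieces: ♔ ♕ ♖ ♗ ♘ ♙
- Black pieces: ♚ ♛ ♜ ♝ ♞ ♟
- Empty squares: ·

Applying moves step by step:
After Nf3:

♜ ♞ ♝ ♛ ♚ ♝ ♞ ♜
♟ ♟ ♟ ♟ ♟ ♟ ♟ ♟
· · · · · · · ·
· · · · · · · ·
· · · · · · · ·
· · · · · ♘ · ·
♙ ♙ ♙ ♙ ♙ ♙ ♙ ♙
♖ ♘ ♗ ♕ ♔ ♗ · ♖


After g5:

♜ ♞ ♝ ♛ ♚ ♝ ♞ ♜
♟ ♟ ♟ ♟ ♟ ♟ · ♟
· · · · · · · ·
· · · · · · ♟ ·
· · · · · · · ·
· · · · · ♘ · ·
♙ ♙ ♙ ♙ ♙ ♙ ♙ ♙
♖ ♘ ♗ ♕ ♔ ♗ · ♖


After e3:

♜ ♞ ♝ ♛ ♚ ♝ ♞ ♜
♟ ♟ ♟ ♟ ♟ ♟ · ♟
· · · · · · · ·
· · · · · · ♟ ·
· · · · · · · ·
· · · · ♙ ♘ · ·
♙ ♙ ♙ ♙ · ♙ ♙ ♙
♖ ♘ ♗ ♕ ♔ ♗ · ♖


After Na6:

♜ · ♝ ♛ ♚ ♝ ♞ ♜
♟ ♟ ♟ ♟ ♟ ♟ · ♟
♞ · · · · · · ·
· · · · · · ♟ ·
· · · · · · · ·
· · · · ♙ ♘ · ·
♙ ♙ ♙ ♙ · ♙ ♙ ♙
♖ ♘ ♗ ♕ ♔ ♗ · ♖


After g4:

♜ · ♝ ♛ ♚ ♝ ♞ ♜
♟ ♟ ♟ ♟ ♟ ♟ · ♟
♞ · · · · · · ·
· · · · · · ♟ ·
· · · · · · ♙ ·
· · · · ♙ ♘ · ·
♙ ♙ ♙ ♙ · ♙ · ♙
♖ ♘ ♗ ♕ ♔ ♗ · ♖


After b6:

♜ · ♝ ♛ ♚ ♝ ♞ ♜
♟ · ♟ ♟ ♟ ♟ · ♟
♞ ♟ · · · · · ·
· · · · · · ♟ ·
· · · · · · ♙ ·
· · · · ♙ ♘ · ·
♙ ♙ ♙ ♙ · ♙ · ♙
♖ ♘ ♗ ♕ ♔ ♗ · ♖


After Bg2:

♜ · ♝ ♛ ♚ ♝ ♞ ♜
♟ · ♟ ♟ ♟ ♟ · ♟
♞ ♟ · · · · · ·
· · · · · · ♟ ·
· · · · · · ♙ ·
· · · · ♙ ♘ · ·
♙ ♙ ♙ ♙ · ♙ ♗ ♙
♖ ♘ ♗ ♕ ♔ · · ♖


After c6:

♜ · ♝ ♛ ♚ ♝ ♞ ♜
♟ · · ♟ ♟ ♟ · ♟
♞ ♟ ♟ · · · · ·
· · · · · · ♟ ·
· · · · · · ♙ ·
· · · · ♙ ♘ · ·
♙ ♙ ♙ ♙ · ♙ ♗ ♙
♖ ♘ ♗ ♕ ♔ · · ♖



  a b c d e f g h
  ─────────────────
8│♜ · ♝ ♛ ♚ ♝ ♞ ♜│8
7│♟ · · ♟ ♟ ♟ · ♟│7
6│♞ ♟ ♟ · · · · ·│6
5│· · · · · · ♟ ·│5
4│· · · · · · ♙ ·│4
3│· · · · ♙ ♘ · ·│3
2│♙ ♙ ♙ ♙ · ♙ ♗ ♙│2
1│♖ ♘ ♗ ♕ ♔ · · ♖│1
  ─────────────────
  a b c d e f g h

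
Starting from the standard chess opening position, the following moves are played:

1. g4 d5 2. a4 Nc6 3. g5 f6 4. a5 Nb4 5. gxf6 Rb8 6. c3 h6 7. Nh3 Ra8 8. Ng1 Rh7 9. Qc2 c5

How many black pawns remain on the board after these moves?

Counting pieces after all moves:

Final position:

  a b c d e f g h
  ─────────────────
8│♜ · ♝ ♛ ♚ ♝ ♞ ·│8
7│♟ ♟ · · ♟ · ♟ ♜│7
6│· · · · · ♙ · ♟│6
5│♙ · ♟ ♟ · · · ·│5
4│· ♞ · · · · · ·│4
3│· · ♙ · · · · ·│3
2│· ♙ ♕ ♙ ♙ ♙ · ♙│2
1│♖ ♘ ♗ · ♔ ♗ ♘ ♖│1
  ─────────────────
  a b c d e f g h


7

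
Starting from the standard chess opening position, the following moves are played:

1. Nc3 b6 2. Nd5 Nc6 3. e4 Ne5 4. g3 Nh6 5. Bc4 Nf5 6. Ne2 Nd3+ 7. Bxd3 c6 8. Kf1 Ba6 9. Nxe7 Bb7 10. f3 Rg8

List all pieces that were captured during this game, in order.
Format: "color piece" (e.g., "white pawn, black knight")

Tracking captures:
  Bxd3: captured black knight
  Nxe7: captured black pawn

black knight, black pawn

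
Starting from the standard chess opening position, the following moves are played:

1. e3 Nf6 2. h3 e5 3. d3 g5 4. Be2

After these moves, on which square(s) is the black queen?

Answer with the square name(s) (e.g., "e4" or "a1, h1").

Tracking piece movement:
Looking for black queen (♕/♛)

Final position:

  a b c d e f g h
  ─────────────────
8│♜ ♞ ♝ ♛ ♚ ♝ · ♜│8
7│♟ ♟ ♟ ♟ · ♟ · ♟│7
6│· · · · · ♞ · ·│6
5│· · · · ♟ · ♟ ·│5
4│· · · · · · · ·│4
3│· · · ♙ ♙ · · ♙│3
2│♙ ♙ ♙ · ♗ ♙ ♙ ·│2
1│♖ ♘ ♗ ♕ ♔ · ♘ ♖│1
  ─────────────────
  a b c d e f g h


d8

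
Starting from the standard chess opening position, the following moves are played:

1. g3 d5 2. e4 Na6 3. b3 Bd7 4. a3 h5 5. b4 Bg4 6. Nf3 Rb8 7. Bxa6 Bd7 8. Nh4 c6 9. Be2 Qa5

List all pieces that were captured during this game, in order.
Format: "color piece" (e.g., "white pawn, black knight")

Tracking captures:
  Bxa6: captured black knight

black knight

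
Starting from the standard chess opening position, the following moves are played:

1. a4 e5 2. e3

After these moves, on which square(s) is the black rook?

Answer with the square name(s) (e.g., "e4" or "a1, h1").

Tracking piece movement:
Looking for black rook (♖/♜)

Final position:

  a b c d e f g h
  ─────────────────
8│♜ ♞ ♝ ♛ ♚ ♝ ♞ ♜│8
7│♟ ♟ ♟ ♟ · ♟ ♟ ♟│7
6│· · · · · · · ·│6
5│· · · · ♟ · · ·│5
4│♙ · · · · · · ·│4
3│· · · · ♙ · · ·│3
2│· ♙ ♙ ♙ · ♙ ♙ ♙│2
1│♖ ♘ ♗ ♕ ♔ ♗ ♘ ♖│1
  ─────────────────
  a b c d e f g h


a8, h8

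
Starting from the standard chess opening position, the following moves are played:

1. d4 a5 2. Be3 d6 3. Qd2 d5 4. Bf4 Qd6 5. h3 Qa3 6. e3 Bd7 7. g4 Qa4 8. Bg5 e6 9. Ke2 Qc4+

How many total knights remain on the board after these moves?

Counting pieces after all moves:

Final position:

  a b c d e f g h
  ─────────────────
8│♜ ♞ · · ♚ ♝ ♞ ♜│8
7│· ♟ ♟ ♝ · ♟ ♟ ♟│7
6│· · · · ♟ · · ·│6
5│♟ · · ♟ · · ♗ ·│5
4│· · ♛ ♙ · · ♙ ·│4
3│· · · · ♙ · · ♙│3
2│♙ ♙ ♙ ♕ ♔ ♙ · ·│2
1│♖ ♘ · · · ♗ ♘ ♖│1
  ─────────────────
  a b c d e f g h


4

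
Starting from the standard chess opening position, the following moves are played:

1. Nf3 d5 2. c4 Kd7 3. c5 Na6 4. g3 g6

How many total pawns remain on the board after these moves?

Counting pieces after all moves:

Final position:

  a b c d e f g h
  ─────────────────
8│♜ · ♝ ♛ · ♝ ♞ ♜│8
7│♟ ♟ ♟ ♚ ♟ ♟ · ♟│7
6│♞ · · · · · ♟ ·│6
5│· · ♙ ♟ · · · ·│5
4│· · · · · · · ·│4
3│· · · · · ♘ ♙ ·│3
2│♙ ♙ · ♙ ♙ ♙ · ♙│2
1│♖ ♘ ♗ ♕ ♔ ♗ · ♖│1
  ─────────────────
  a b c d e f g h


16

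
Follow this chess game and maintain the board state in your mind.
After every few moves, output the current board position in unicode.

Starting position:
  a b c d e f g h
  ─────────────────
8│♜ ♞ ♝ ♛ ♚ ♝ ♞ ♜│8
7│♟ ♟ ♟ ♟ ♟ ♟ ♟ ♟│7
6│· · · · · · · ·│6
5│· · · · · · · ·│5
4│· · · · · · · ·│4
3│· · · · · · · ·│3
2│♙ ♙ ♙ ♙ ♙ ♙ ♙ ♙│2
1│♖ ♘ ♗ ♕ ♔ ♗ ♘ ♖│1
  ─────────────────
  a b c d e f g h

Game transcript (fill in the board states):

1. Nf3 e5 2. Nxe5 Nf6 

  a b c d e f g h
  ─────────────────
8│♜ ♞ ♝ ♛ ♚ ♝ · ♜│8
7│♟ ♟ ♟ ♟ · ♟ ♟ ♟│7
6│· · · · · ♞ · ·│6
5│· · · · ♘ · · ·│5
4│· · · · · · · ·│4
3│· · · · · · · ·│3
2│♙ ♙ ♙ ♙ ♙ ♙ ♙ ♙│2
1│♖ ♘ ♗ ♕ ♔ ♗ · ♖│1
  ─────────────────
  a b c d e f g h

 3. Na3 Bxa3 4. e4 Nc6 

  a b c d e f g h
  ─────────────────
8│♜ · ♝ ♛ ♚ · · ♜│8
7│♟ ♟ ♟ ♟ · ♟ ♟ ♟│7
6│· · ♞ · · ♞ · ·│6
5│· · · · ♘ · · ·│5
4│· · · · ♙ · · ·│4
3│♝ · · · · · · ·│3
2│♙ ♙ ♙ ♙ · ♙ ♙ ♙│2
1│♖ · ♗ ♕ ♔ ♗ · ♖│1
  ─────────────────
  a b c d e f g h

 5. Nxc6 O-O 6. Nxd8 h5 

  a b c d e f g h
  ─────────────────
8│♜ · ♝ ♘ · ♜ ♚ ·│8
7│♟ ♟ ♟ ♟ · ♟ ♟ ·│7
6│· · · · · ♞ · ·│6
5│· · · · · · · ♟│5
4│· · · · ♙ · · ·│4
3│♝ · · · · · · ·│3
2│♙ ♙ ♙ ♙ · ♙ ♙ ♙│2
1│♖ · ♗ ♕ ♔ ♗ · ♖│1
  ─────────────────
  a b c d e f g h

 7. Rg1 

  a b c d e f g h
  ─────────────────
8│♜ · ♝ ♘ · ♜ ♚ ·│8
7│♟ ♟ ♟ ♟ · ♟ ♟ ·│7
6│· · · · · ♞ · ·│6
5│· · · · · · · ♟│5
4│· · · · ♙ · · ·│4
3│♝ · · · · · · ·│3
2│♙ ♙ ♙ ♙ · ♙ ♙ ♙│2
1│♖ · ♗ ♕ ♔ ♗ ♖ ·│1
  ─────────────────
  a b c d e f g h


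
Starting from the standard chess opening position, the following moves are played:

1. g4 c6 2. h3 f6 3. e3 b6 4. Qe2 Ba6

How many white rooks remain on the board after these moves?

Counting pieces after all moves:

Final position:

  a b c d e f g h
  ─────────────────
8│♜ ♞ · ♛ ♚ ♝ ♞ ♜│8
7│♟ · · ♟ ♟ · ♟ ♟│7
6│♝ ♟ ♟ · · ♟ · ·│6
5│· · · · · · · ·│5
4│· · · · · · ♙ ·│4
3│· · · · ♙ · · ♙│3
2│♙ ♙ ♙ ♙ ♕ ♙ · ·│2
1│♖ ♘ ♗ · ♔ ♗ ♘ ♖│1
  ─────────────────
  a b c d e f g h


2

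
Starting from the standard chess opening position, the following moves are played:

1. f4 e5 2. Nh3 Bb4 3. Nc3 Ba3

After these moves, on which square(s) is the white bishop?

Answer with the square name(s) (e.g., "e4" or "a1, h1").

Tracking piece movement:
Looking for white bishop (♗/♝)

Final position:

  a b c d e f g h
  ─────────────────
8│♜ ♞ ♝ ♛ ♚ · ♞ ♜│8
7│♟ ♟ ♟ ♟ · ♟ ♟ ♟│7
6│· · · · · · · ·│6
5│· · · · ♟ · · ·│5
4│· · · · · ♙ · ·│4
3│♝ · ♘ · · · · ♘│3
2│♙ ♙ ♙ ♙ ♙ · ♙ ♙│2
1│♖ · ♗ ♕ ♔ ♗ · ♖│1
  ─────────────────
  a b c d e f g h


c1, f1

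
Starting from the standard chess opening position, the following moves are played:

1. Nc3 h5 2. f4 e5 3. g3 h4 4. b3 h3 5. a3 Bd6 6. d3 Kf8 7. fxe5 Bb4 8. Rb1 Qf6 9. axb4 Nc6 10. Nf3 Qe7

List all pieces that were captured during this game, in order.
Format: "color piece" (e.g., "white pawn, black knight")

Tracking captures:
  fxe5: captured black pawn
  axb4: captured black bishop

black pawn, black bishop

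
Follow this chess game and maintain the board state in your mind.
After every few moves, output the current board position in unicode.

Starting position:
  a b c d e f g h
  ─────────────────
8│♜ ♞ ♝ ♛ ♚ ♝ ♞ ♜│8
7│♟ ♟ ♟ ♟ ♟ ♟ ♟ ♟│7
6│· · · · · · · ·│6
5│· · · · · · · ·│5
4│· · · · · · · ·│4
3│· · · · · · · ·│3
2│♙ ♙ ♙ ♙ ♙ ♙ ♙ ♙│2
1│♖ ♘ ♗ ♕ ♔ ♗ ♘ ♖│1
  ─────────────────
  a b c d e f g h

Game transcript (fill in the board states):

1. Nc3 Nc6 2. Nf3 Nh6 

  a b c d e f g h
  ─────────────────
8│♜ · ♝ ♛ ♚ ♝ · ♜│8
7│♟ ♟ ♟ ♟ ♟ ♟ ♟ ♟│7
6│· · ♞ · · · · ♞│6
5│· · · · · · · ·│5
4│· · · · · · · ·│4
3│· · ♘ · · ♘ · ·│3
2│♙ ♙ ♙ ♙ ♙ ♙ ♙ ♙│2
1│♖ · ♗ ♕ ♔ ♗ · ♖│1
  ─────────────────
  a b c d e f g h

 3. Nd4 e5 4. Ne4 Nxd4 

  a b c d e f g h
  ─────────────────
8│♜ · ♝ ♛ ♚ ♝ · ♜│8
7│♟ ♟ ♟ ♟ · ♟ ♟ ♟│7
6│· · · · · · · ♞│6
5│· · · · ♟ · · ·│5
4│· · · ♞ ♘ · · ·│4
3│· · · · · · · ·│3
2│♙ ♙ ♙ ♙ ♙ ♙ ♙ ♙│2
1│♖ · ♗ ♕ ♔ ♗ · ♖│1
  ─────────────────
  a b c d e f g h

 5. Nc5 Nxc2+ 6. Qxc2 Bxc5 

  a b c d e f g h
  ─────────────────
8│♜ · ♝ ♛ ♚ · · ♜│8
7│♟ ♟ ♟ ♟ · ♟ ♟ ♟│7
6│· · · · · · · ♞│6
5│· · ♝ · ♟ · · ·│5
4│· · · · · · · ·│4
3│· · · · · · · ·│3
2│♙ ♙ ♕ ♙ ♙ ♙ ♙ ♙│2
1│♖ · ♗ · ♔ ♗ · ♖│1
  ─────────────────
  a b c d e f g h

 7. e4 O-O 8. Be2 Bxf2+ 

  a b c d e f g h
  ─────────────────
8│♜ · ♝ ♛ · ♜ ♚ ·│8
7│♟ ♟ ♟ ♟ · ♟ ♟ ♟│7
6│· · · · · · · ♞│6
5│· · · · ♟ · · ·│5
4│· · · · ♙ · · ·│4
3│· · · · · · · ·│3
2│♙ ♙ ♕ ♙ ♗ ♝ ♙ ♙│2
1│♖ · ♗ · ♔ · · ♖│1
  ─────────────────
  a b c d e f g h

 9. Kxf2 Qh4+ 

  a b c d e f g h
  ─────────────────
8│♜ · ♝ · · ♜ ♚ ·│8
7│♟ ♟ ♟ ♟ · ♟ ♟ ♟│7
6│· · · · · · · ♞│6
5│· · · · ♟ · · ·│5
4│· · · · ♙ · · ♛│4
3│· · · · · · · ·│3
2│♙ ♙ ♕ ♙ ♗ ♔ ♙ ♙│2
1│♖ · ♗ · · · · ♖│1
  ─────────────────
  a b c d e f g h


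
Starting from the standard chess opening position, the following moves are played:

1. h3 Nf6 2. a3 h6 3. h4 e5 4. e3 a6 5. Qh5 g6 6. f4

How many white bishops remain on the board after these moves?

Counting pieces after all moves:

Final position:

  a b c d e f g h
  ─────────────────
8│♜ ♞ ♝ ♛ ♚ ♝ · ♜│8
7│· ♟ ♟ ♟ · ♟ · ·│7
6│♟ · · · · ♞ ♟ ♟│6
5│· · · · ♟ · · ♕│5
4│· · · · · ♙ · ♙│4
3│♙ · · · ♙ · · ·│3
2│· ♙ ♙ ♙ · · ♙ ·│2
1│♖ ♘ ♗ · ♔ ♗ ♘ ♖│1
  ─────────────────
  a b c d e f g h


2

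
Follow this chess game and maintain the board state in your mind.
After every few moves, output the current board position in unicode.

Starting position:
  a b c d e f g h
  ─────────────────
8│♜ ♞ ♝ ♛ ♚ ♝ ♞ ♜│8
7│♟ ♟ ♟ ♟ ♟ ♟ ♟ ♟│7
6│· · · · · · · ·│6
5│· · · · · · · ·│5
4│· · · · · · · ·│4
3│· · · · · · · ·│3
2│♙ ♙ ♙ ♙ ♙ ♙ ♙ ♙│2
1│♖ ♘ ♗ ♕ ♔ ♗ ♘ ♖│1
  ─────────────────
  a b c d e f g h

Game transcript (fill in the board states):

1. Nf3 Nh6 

  a b c d e f g h
  ─────────────────
8│♜ ♞ ♝ ♛ ♚ ♝ · ♜│8
7│♟ ♟ ♟ ♟ ♟ ♟ ♟ ♟│7
6│· · · · · · · ♞│6
5│· · · · · · · ·│5
4│· · · · · · · ·│4
3│· · · · · ♘ · ·│3
2│♙ ♙ ♙ ♙ ♙ ♙ ♙ ♙│2
1│♖ ♘ ♗ ♕ ♔ ♗ · ♖│1
  ─────────────────
  a b c d e f g h

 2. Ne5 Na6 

  a b c d e f g h
  ─────────────────
8│♜ · ♝ ♛ ♚ ♝ · ♜│8
7│♟ ♟ ♟ ♟ ♟ ♟ ♟ ♟│7
6│♞ · · · · · · ♞│6
5│· · · · ♘ · · ·│5
4│· · · · · · · ·│4
3│· · · · · · · ·│3
2│♙ ♙ ♙ ♙ ♙ ♙ ♙ ♙│2
1│♖ ♘ ♗ ♕ ♔ ♗ · ♖│1
  ─────────────────
  a b c d e f g h

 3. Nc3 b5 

  a b c d e f g h
  ─────────────────
8│♜ · ♝ ♛ ♚ ♝ · ♜│8
7│♟ · ♟ ♟ ♟ ♟ ♟ ♟│7
6│♞ · · · · · · ♞│6
5│· ♟ · · ♘ · · ·│5
4│· · · · · · · ·│4
3│· · ♘ · · · · ·│3
2│♙ ♙ ♙ ♙ ♙ ♙ ♙ ♙│2
1│♖ · ♗ ♕ ♔ ♗ · ♖│1
  ─────────────────
  a b c d e f g h

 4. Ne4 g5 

  a b c d e f g h
  ─────────────────
8│♜ · ♝ ♛ ♚ ♝ · ♜│8
7│♟ · ♟ ♟ ♟ ♟ · ♟│7
6│♞ · · · · · · ♞│6
5│· ♟ · · ♘ · ♟ ·│5
4│· · · · ♘ · · ·│4
3│· · · · · · · ·│3
2│♙ ♙ ♙ ♙ ♙ ♙ ♙ ♙│2
1│♖ · ♗ ♕ ♔ ♗ · ♖│1
  ─────────────────
  a b c d e f g h

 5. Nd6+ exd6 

  a b c d e f g h
  ─────────────────
8│♜ · ♝ ♛ ♚ ♝ · ♜│8
7│♟ · ♟ ♟ · ♟ · ♟│7
6│♞ · · ♟ · · · ♞│6
5│· ♟ · · ♘ · ♟ ·│5
4│· · · · · · · ·│4
3│· · · · · · · ·│3
2│♙ ♙ ♙ ♙ ♙ ♙ ♙ ♙│2
1│♖ · ♗ ♕ ♔ ♗ · ♖│1
  ─────────────────
  a b c d e f g h



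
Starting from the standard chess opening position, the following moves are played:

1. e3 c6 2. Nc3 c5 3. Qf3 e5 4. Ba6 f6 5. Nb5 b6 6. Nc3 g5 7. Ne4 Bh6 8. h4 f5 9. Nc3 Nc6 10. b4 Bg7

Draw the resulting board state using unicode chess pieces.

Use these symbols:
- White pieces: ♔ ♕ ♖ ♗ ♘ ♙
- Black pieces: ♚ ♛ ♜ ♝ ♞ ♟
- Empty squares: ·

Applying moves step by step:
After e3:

♜ ♞ ♝ ♛ ♚ ♝ ♞ ♜
♟ ♟ ♟ ♟ ♟ ♟ ♟ ♟
· · · · · · · ·
· · · · · · · ·
· · · · · · · ·
· · · · ♙ · · ·
♙ ♙ ♙ ♙ · ♙ ♙ ♙
♖ ♘ ♗ ♕ ♔ ♗ ♘ ♖


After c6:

♜ ♞ ♝ ♛ ♚ ♝ ♞ ♜
♟ ♟ · ♟ ♟ ♟ ♟ ♟
· · ♟ · · · · ·
· · · · · · · ·
· · · · · · · ·
· · · · ♙ · · ·
♙ ♙ ♙ ♙ · ♙ ♙ ♙
♖ ♘ ♗ ♕ ♔ ♗ ♘ ♖


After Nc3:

♜ ♞ ♝ ♛ ♚ ♝ ♞ ♜
♟ ♟ · ♟ ♟ ♟ ♟ ♟
· · ♟ · · · · ·
· · · · · · · ·
· · · · · · · ·
· · ♘ · ♙ · · ·
♙ ♙ ♙ ♙ · ♙ ♙ ♙
♖ · ♗ ♕ ♔ ♗ ♘ ♖


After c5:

♜ ♞ ♝ ♛ ♚ ♝ ♞ ♜
♟ ♟ · ♟ ♟ ♟ ♟ ♟
· · · · · · · ·
· · ♟ · · · · ·
· · · · · · · ·
· · ♘ · ♙ · · ·
♙ ♙ ♙ ♙ · ♙ ♙ ♙
♖ · ♗ ♕ ♔ ♗ ♘ ♖


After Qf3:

♜ ♞ ♝ ♛ ♚ ♝ ♞ ♜
♟ ♟ · ♟ ♟ ♟ ♟ ♟
· · · · · · · ·
· · ♟ · · · · ·
· · · · · · · ·
· · ♘ · ♙ ♕ · ·
♙ ♙ ♙ ♙ · ♙ ♙ ♙
♖ · ♗ · ♔ ♗ ♘ ♖


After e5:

♜ ♞ ♝ ♛ ♚ ♝ ♞ ♜
♟ ♟ · ♟ · ♟ ♟ ♟
· · · · · · · ·
· · ♟ · ♟ · · ·
· · · · · · · ·
· · ♘ · ♙ ♕ · ·
♙ ♙ ♙ ♙ · ♙ ♙ ♙
♖ · ♗ · ♔ ♗ ♘ ♖


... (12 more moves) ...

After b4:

♜ · ♝ ♛ ♚ · ♞ ♜
♟ · · ♟ · · · ♟
♗ ♟ ♞ · · · · ♝
· · ♟ · ♟ ♟ ♟ ·
· ♙ · · · · · ♙
· · ♘ · ♙ ♕ · ·
♙ · ♙ ♙ · ♙ ♙ ·
♖ · ♗ · ♔ · ♘ ♖


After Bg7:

♜ · ♝ ♛ ♚ · ♞ ♜
♟ · · ♟ · · ♝ ♟
♗ ♟ ♞ · · · · ·
· · ♟ · ♟ ♟ ♟ ·
· ♙ · · · · · ♙
· · ♘ · ♙ ♕ · ·
♙ · ♙ ♙ · ♙ ♙ ·
♖ · ♗ · ♔ · ♘ ♖



  a b c d e f g h
  ─────────────────
8│♜ · ♝ ♛ ♚ · ♞ ♜│8
7│♟ · · ♟ · · ♝ ♟│7
6│♗ ♟ ♞ · · · · ·│6
5│· · ♟ · ♟ ♟ ♟ ·│5
4│· ♙ · · · · · ♙│4
3│· · ♘ · ♙ ♕ · ·│3
2│♙ · ♙ ♙ · ♙ ♙ ·│2
1│♖ · ♗ · ♔ · ♘ ♖│1
  ─────────────────
  a b c d e f g h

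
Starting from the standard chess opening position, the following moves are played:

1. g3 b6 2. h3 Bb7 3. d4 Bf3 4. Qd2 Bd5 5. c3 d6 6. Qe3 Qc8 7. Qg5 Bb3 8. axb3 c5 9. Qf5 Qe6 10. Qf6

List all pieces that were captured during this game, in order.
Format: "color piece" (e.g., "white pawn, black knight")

Tracking captures:
  axb3: captured black bishop

black bishop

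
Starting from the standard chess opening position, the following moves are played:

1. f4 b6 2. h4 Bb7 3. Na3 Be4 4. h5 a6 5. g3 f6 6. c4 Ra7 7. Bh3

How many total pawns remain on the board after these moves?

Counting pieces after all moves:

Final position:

  a b c d e f g h
  ─────────────────
8│· ♞ · ♛ ♚ ♝ ♞ ♜│8
7│♜ · ♟ ♟ ♟ · ♟ ♟│7
6│♟ ♟ · · · ♟ · ·│6
5│· · · · · · · ♙│5
4│· · ♙ · ♝ ♙ · ·│4
3│♘ · · · · · ♙ ♗│3
2│♙ ♙ · ♙ ♙ · · ·│2
1│♖ · ♗ ♕ ♔ · ♘ ♖│1
  ─────────────────
  a b c d e f g h


16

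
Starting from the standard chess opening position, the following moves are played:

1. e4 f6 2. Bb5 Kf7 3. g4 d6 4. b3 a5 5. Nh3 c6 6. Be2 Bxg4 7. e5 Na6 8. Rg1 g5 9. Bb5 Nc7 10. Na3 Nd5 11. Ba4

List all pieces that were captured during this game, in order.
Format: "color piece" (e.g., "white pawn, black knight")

Tracking captures:
  Bxg4: captured white pawn

white pawn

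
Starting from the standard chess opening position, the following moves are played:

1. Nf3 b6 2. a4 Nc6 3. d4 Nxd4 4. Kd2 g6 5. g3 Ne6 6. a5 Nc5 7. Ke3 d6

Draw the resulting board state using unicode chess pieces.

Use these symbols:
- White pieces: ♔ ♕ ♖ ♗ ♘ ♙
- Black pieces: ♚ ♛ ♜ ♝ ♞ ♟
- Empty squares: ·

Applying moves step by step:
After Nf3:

♜ ♞ ♝ ♛ ♚ ♝ ♞ ♜
♟ ♟ ♟ ♟ ♟ ♟ ♟ ♟
· · · · · · · ·
· · · · · · · ·
· · · · · · · ·
· · · · · ♘ · ·
♙ ♙ ♙ ♙ ♙ ♙ ♙ ♙
♖ ♘ ♗ ♕ ♔ ♗ · ♖


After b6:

♜ ♞ ♝ ♛ ♚ ♝ ♞ ♜
♟ · ♟ ♟ ♟ ♟ ♟ ♟
· ♟ · · · · · ·
· · · · · · · ·
· · · · · · · ·
· · · · · ♘ · ·
♙ ♙ ♙ ♙ ♙ ♙ ♙ ♙
♖ ♘ ♗ ♕ ♔ ♗ · ♖


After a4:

♜ ♞ ♝ ♛ ♚ ♝ ♞ ♜
♟ · ♟ ♟ ♟ ♟ ♟ ♟
· ♟ · · · · · ·
· · · · · · · ·
♙ · · · · · · ·
· · · · · ♘ · ·
· ♙ ♙ ♙ ♙ ♙ ♙ ♙
♖ ♘ ♗ ♕ ♔ ♗ · ♖


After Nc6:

♜ · ♝ ♛ ♚ ♝ ♞ ♜
♟ · ♟ ♟ ♟ ♟ ♟ ♟
· ♟ ♞ · · · · ·
· · · · · · · ·
♙ · · · · · · ·
· · · · · ♘ · ·
· ♙ ♙ ♙ ♙ ♙ ♙ ♙
♖ ♘ ♗ ♕ ♔ ♗ · ♖


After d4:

♜ · ♝ ♛ ♚ ♝ ♞ ♜
♟ · ♟ ♟ ♟ ♟ ♟ ♟
· ♟ ♞ · · · · ·
· · · · · · · ·
♙ · · ♙ · · · ·
· · · · · ♘ · ·
· ♙ ♙ · ♙ ♙ ♙ ♙
♖ ♘ ♗ ♕ ♔ ♗ · ♖


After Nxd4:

♜ · ♝ ♛ ♚ ♝ ♞ ♜
♟ · ♟ ♟ ♟ ♟ ♟ ♟
· ♟ · · · · · ·
· · · · · · · ·
♙ · · ♞ · · · ·
· · · · · ♘ · ·
· ♙ ♙ · ♙ ♙ ♙ ♙
♖ ♘ ♗ ♕ ♔ ♗ · ♖


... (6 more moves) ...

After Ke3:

♜ · ♝ ♛ ♚ ♝ ♞ ♜
♟ · ♟ ♟ ♟ ♟ · ♟
· ♟ · · · · ♟ ·
♙ · ♞ · · · · ·
· · · · · · · ·
· · · · ♔ ♘ ♙ ·
· ♙ ♙ · ♙ ♙ · ♙
♖ ♘ ♗ ♕ · ♗ · ♖


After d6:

♜ · ♝ ♛ ♚ ♝ ♞ ♜
♟ · ♟ · ♟ ♟ · ♟
· ♟ · ♟ · · ♟ ·
♙ · ♞ · · · · ·
· · · · · · · ·
· · · · ♔ ♘ ♙ ·
· ♙ ♙ · ♙ ♙ · ♙
♖ ♘ ♗ ♕ · ♗ · ♖



  a b c d e f g h
  ─────────────────
8│♜ · ♝ ♛ ♚ ♝ ♞ ♜│8
7│♟ · ♟ · ♟ ♟ · ♟│7
6│· ♟ · ♟ · · ♟ ·│6
5│♙ · ♞ · · · · ·│5
4│· · · · · · · ·│4
3│· · · · ♔ ♘ ♙ ·│3
2│· ♙ ♙ · ♙ ♙ · ♙│2
1│♖ ♘ ♗ ♕ · ♗ · ♖│1
  ─────────────────
  a b c d e f g h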